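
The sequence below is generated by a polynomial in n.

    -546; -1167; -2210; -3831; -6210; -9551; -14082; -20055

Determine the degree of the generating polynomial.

First differences: -621, -1043, -1621, -2379, -3341, -4531, -5973
Second differences: -422, -578, -758, -962, -1190, -1442
Third differences: -156, -180, -204, -228, -252
Fourth differences: -24, -24, -24, -24
The fourth differences are constant, so the polynomial has degree 4.

4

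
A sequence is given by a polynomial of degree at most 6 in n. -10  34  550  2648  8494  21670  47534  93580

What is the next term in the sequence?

First differences: 44 , 516 , 2098 , 5846 , 13176 , 25864 , 46046
Second differences: 472 , 1582 , 3748 , 7330 , 12688 , 20182
Third differences: 1110 , 2166 , 3582 , 5358 , 7494
Fourth differences: 1056 , 1416 , 1776 , 2136
Fifth differences: 360 , 360 , 360
Constant fifth difference = 360, so extend:
2136 + 360 = 2496;  7494 + 2496 = 9990;  20182 + 9990 = 30172;  46046 + 30172 = 76218;  93580 + 76218 = 169798

169798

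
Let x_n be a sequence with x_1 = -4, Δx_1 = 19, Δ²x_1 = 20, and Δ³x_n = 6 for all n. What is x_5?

216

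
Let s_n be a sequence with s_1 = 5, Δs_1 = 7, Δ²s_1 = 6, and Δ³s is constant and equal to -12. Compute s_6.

-20

Build the table forward from the leading diagonal:
Third differences: -12  -12  -12  -12  -12  -12
Second differences: 6  -6  -18  -30  -42  -54
First differences: 7  13  7  -11  -41  -83
s: 5  12  25  32  21  -20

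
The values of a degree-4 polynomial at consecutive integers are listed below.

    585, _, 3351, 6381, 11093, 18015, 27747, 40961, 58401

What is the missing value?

1547

Using the last 7 terms:
3030  4712  6922  9732  13214  17440
1682  2210  2810  3482  4226
528  600  672  744
72  72  72
Constant fourth difference = 72.
Extend backward: 528 − 72 = 456;  1682 − 456 = 1226;  3030 − 1226 = 1804;  3351 − 1804 = 1547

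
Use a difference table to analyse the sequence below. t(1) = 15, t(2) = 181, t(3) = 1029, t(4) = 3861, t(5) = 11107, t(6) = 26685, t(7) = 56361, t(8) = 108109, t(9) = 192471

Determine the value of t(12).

792741

Δ: 166 , 848 , 2832 , 7246 , 15578 , 29676 , 51748 , 84362
Δ²: 682 , 1984 , 4414 , 8332 , 14098 , 22072 , 32614
Δ³: 1302 , 2430 , 3918 , 5766 , 7974 , 10542
Δ⁴: 1128 , 1488 , 1848 , 2208 , 2568
Δ⁵: 360 , 360 , 360 , 360
The fifth differences are constant (360).
2568 + 360 = 2928;  10542 + 2928 = 13470;  32614 + 13470 = 46084;  84362 + 46084 = 130446;  192471 + 130446 = 322917
2928 + 360 = 3288;  13470 + 3288 = 16758;  46084 + 16758 = 62842;  130446 + 62842 = 193288;  322917 + 193288 = 516205
3288 + 360 = 3648;  16758 + 3648 = 20406;  62842 + 20406 = 83248;  193288 + 83248 = 276536;  516205 + 276536 = 792741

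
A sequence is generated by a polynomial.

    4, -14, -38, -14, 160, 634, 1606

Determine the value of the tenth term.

D1: -18 , -24 , 24 , 174 , 474 , 972
D2: -6 , 48 , 150 , 300 , 498
D3: 54 , 102 , 150 , 198
D4: 48 , 48 , 48
Constant fourth difference = 48, so extend:
198 + 48 = 246;  498 + 246 = 744;  972 + 744 = 1716;  1606 + 1716 = 3322
246 + 48 = 294;  744 + 294 = 1038;  1716 + 1038 = 2754;  3322 + 2754 = 6076
294 + 48 = 342;  1038 + 342 = 1380;  2754 + 1380 = 4134;  6076 + 4134 = 10210

10210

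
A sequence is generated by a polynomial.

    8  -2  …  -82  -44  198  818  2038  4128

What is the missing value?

Using the last 6 terms:
First differences: 38, 242, 620, 1220, 2090
Second differences: 204, 378, 600, 870
Third differences: 174, 222, 270
Fourth differences: 48, 48
Constant fourth difference = 48.
Extend backward: 174 − 48 = 126;  204 − 126 = 78;  38 − 78 = -40;  -82 + 40 = -42

-42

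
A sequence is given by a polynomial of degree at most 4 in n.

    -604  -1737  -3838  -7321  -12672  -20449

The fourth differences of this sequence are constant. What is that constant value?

D1: -1133, -2101, -3483, -5351, -7777
D2: -968, -1382, -1868, -2426
D3: -414, -486, -558
D4: -72, -72

-72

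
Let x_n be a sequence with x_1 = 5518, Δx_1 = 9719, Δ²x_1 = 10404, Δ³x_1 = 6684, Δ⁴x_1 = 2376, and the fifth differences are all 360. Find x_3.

35360

Build the table forward from the leading diagonal:
D5: 360, 360, 360
D4: 2376, 2736, 3096
D3: 6684, 9060, 11796
D2: 10404, 17088, 26148
D1: 9719, 20123, 37211
x: 5518, 15237, 35360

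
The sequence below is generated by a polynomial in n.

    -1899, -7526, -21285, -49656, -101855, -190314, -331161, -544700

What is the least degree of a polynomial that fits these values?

5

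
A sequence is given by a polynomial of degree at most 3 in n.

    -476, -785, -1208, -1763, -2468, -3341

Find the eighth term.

-5663

D1: -309, -423, -555, -705, -873
D2: -114, -132, -150, -168
D3: -18, -18, -18
The third differences are constant (-18).
-168 − 18 = -186;  -873 − 186 = -1059;  -3341 − 1059 = -4400
-186 − 18 = -204;  -1059 − 204 = -1263;  -4400 − 1263 = -5663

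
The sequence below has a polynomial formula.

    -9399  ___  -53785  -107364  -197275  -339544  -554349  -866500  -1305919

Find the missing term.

-24184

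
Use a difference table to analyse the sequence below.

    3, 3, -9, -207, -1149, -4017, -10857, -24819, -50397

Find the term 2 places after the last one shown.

D1: 0  -12  -198  -942  -2868  -6840  -13962  -25578
D2: -12  -186  -744  -1926  -3972  -7122  -11616
D3: -174  -558  -1182  -2046  -3150  -4494
D4: -384  -624  -864  -1104  -1344
D5: -240  -240  -240  -240
The fifth differences are constant (-240).
-1344 − 240 = -1584;  -4494 − 1584 = -6078;  -11616 − 6078 = -17694;  -25578 − 17694 = -43272;  -50397 − 43272 = -93669
-1584 − 240 = -1824;  -6078 − 1824 = -7902;  -17694 − 7902 = -25596;  -43272 − 25596 = -68868;  -93669 − 68868 = -162537

-162537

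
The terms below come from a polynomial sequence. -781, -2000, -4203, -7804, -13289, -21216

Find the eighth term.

-46988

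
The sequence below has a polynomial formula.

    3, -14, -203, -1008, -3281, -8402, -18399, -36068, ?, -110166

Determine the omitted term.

-65093

Using the first 8 terms:
-17  -189  -805  -2273  -5121  -9997  -17669
-172  -616  -1468  -2848  -4876  -7672
-444  -852  -1380  -2028  -2796
-408  -528  -648  -768
-120  -120  -120
Constant fifth difference = -120.
Extend forward: -768 − 120 = -888;  -2796 − 888 = -3684;  -7672 − 3684 = -11356;  -17669 − 11356 = -29025;  -36068 − 29025 = -65093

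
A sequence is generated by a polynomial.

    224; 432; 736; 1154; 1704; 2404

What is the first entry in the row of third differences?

First differences: 208, 304, 418, 550, 700
Second differences: 96, 114, 132, 150
Third differences: 18, 18, 18

18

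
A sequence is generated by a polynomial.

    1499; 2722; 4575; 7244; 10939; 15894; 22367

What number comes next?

30640

Δ: 1223, 1853, 2669, 3695, 4955, 6473
Δ²: 630, 816, 1026, 1260, 1518
Δ³: 186, 210, 234, 258
Δ⁴: 24, 24, 24
Constant fourth difference = 24, so extend:
258 + 24 = 282;  1518 + 282 = 1800;  6473 + 1800 = 8273;  22367 + 8273 = 30640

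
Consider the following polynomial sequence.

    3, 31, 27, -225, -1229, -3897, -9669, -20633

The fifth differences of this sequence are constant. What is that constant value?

-120

First differences: 28, -4, -252, -1004, -2668, -5772, -10964
Second differences: -32, -248, -752, -1664, -3104, -5192
Third differences: -216, -504, -912, -1440, -2088
Fourth differences: -288, -408, -528, -648
Fifth differences: -120, -120, -120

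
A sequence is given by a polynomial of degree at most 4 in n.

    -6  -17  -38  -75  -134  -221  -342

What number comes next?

-503

-11, -21, -37, -59, -87, -121
-10, -16, -22, -28, -34
-6, -6, -6, -6
The third differences are constant (-6).
-34 − 6 = -40;  -121 − 40 = -161;  -342 − 161 = -503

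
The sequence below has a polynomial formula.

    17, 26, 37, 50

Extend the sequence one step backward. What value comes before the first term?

10

9  11  13
2  2
The second differences are constant at 2.
Work back: 9 − 2 = 7;  17 − 7 = 10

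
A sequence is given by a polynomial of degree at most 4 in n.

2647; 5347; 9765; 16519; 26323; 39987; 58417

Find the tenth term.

152803

Δ: 2700  4418  6754  9804  13664  18430
Δ²: 1718  2336  3050  3860  4766
Δ³: 618  714  810  906
Δ⁴: 96  96  96
The fourth differences are constant (96).
906 + 96 = 1002;  4766 + 1002 = 5768;  18430 + 5768 = 24198;  58417 + 24198 = 82615
1002 + 96 = 1098;  5768 + 1098 = 6866;  24198 + 6866 = 31064;  82615 + 31064 = 113679
1098 + 96 = 1194;  6866 + 1194 = 8060;  31064 + 8060 = 39124;  113679 + 39124 = 152803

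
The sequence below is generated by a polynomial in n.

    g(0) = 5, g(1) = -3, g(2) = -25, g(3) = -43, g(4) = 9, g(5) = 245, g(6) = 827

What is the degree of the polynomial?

First differences: -8, -22, -18, 52, 236, 582
Second differences: -14, 4, 70, 184, 346
Third differences: 18, 66, 114, 162
Fourth differences: 48, 48, 48
The fourth differences are constant, so the polynomial has degree 4.

4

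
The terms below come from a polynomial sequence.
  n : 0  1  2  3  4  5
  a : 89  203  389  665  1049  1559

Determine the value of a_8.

4025

Δ: 114 , 186 , 276 , 384 , 510
Δ²: 72 , 90 , 108 , 126
Δ³: 18 , 18 , 18
Third differences constant at 18.
126 + 18 = 144;  510 + 144 = 654;  1559 + 654 = 2213
144 + 18 = 162;  654 + 162 = 816;  2213 + 816 = 3029
162 + 18 = 180;  816 + 180 = 996;  3029 + 996 = 4025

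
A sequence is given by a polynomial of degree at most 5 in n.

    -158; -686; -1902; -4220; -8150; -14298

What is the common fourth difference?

-96

D1: -528, -1216, -2318, -3930, -6148
D2: -688, -1102, -1612, -2218
D3: -414, -510, -606
D4: -96, -96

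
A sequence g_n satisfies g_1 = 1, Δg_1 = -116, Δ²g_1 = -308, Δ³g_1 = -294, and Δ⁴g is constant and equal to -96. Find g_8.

-20929

Build the table forward from the leading diagonal:
D4: -96, -96, -96, -96, -96, -96, -96, -96
D3: -294, -390, -486, -582, -678, -774, -870, -966
D2: -308, -602, -992, -1478, -2060, -2738, -3512, -4382
D1: -116, -424, -1026, -2018, -3496, -5556, -8294, -11806
g: 1, -115, -539, -1565, -3583, -7079, -12635, -20929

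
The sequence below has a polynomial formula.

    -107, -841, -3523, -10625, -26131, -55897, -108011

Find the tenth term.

First differences: -734 , -2682 , -7102 , -15506 , -29766 , -52114
Second differences: -1948 , -4420 , -8404 , -14260 , -22348
Third differences: -2472 , -3984 , -5856 , -8088
Fourth differences: -1512 , -1872 , -2232
Fifth differences: -360 , -360
Constant fifth difference = -360, so extend:
-2232 − 360 = -2592;  -8088 − 2592 = -10680;  -22348 − 10680 = -33028;  -52114 − 33028 = -85142;  -108011 − 85142 = -193153
-2592 − 360 = -2952;  -10680 − 2952 = -13632;  -33028 − 13632 = -46660;  -85142 − 46660 = -131802;  -193153 − 131802 = -324955
-2952 − 360 = -3312;  -13632 − 3312 = -16944;  -46660 − 16944 = -63604;  -131802 − 63604 = -195406;  -324955 − 195406 = -520361

-520361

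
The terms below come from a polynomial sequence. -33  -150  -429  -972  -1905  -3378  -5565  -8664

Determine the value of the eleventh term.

First differences: -117, -279, -543, -933, -1473, -2187, -3099
Second differences: -162, -264, -390, -540, -714, -912
Third differences: -102, -126, -150, -174, -198
Fourth differences: -24, -24, -24, -24
Fourth differences constant at -24.
-198 − 24 = -222;  -912 − 222 = -1134;  -3099 − 1134 = -4233;  -8664 − 4233 = -12897
-222 − 24 = -246;  -1134 − 246 = -1380;  -4233 − 1380 = -5613;  -12897 − 5613 = -18510
-246 − 24 = -270;  -1380 − 270 = -1650;  -5613 − 1650 = -7263;  -18510 − 7263 = -25773

-25773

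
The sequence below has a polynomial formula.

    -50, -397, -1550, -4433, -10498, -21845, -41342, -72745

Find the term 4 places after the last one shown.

Δ: -347, -1153, -2883, -6065, -11347, -19497, -31403
Δ²: -806, -1730, -3182, -5282, -8150, -11906
Δ³: -924, -1452, -2100, -2868, -3756
Δ⁴: -528, -648, -768, -888
Δ⁵: -120, -120, -120
Constant fifth difference = -120, so extend:
-888 − 120 = -1008;  -3756 − 1008 = -4764;  -11906 − 4764 = -16670;  -31403 − 16670 = -48073;  -72745 − 48073 = -120818
-1008 − 120 = -1128;  -4764 − 1128 = -5892;  -16670 − 5892 = -22562;  -48073 − 22562 = -70635;  -120818 − 70635 = -191453
-1128 − 120 = -1248;  -5892 − 1248 = -7140;  -22562 − 7140 = -29702;  -70635 − 29702 = -100337;  -191453 − 100337 = -291790
-1248 − 120 = -1368;  -7140 − 1368 = -8508;  -29702 − 8508 = -38210;  -100337 − 38210 = -138547;  -291790 − 138547 = -430337

-430337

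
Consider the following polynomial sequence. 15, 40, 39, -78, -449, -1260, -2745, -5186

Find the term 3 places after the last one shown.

Δ: 25  -1  -117  -371  -811  -1485  -2441
Δ²: -26  -116  -254  -440  -674  -956
Δ³: -90  -138  -186  -234  -282
Δ⁴: -48  -48  -48  -48
The fourth differences are constant (-48).
-282 − 48 = -330;  -956 − 330 = -1286;  -2441 − 1286 = -3727;  -5186 − 3727 = -8913
-330 − 48 = -378;  -1286 − 378 = -1664;  -3727 − 1664 = -5391;  -8913 − 5391 = -14304
-378 − 48 = -426;  -1664 − 426 = -2090;  -5391 − 2090 = -7481;  -14304 − 7481 = -21785

-21785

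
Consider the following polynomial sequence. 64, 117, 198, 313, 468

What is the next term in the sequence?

First differences: 53 , 81 , 115 , 155
Second differences: 28 , 34 , 40
Third differences: 6 , 6
The third differences are constant (6).
40 + 6 = 46;  155 + 46 = 201;  468 + 201 = 669

669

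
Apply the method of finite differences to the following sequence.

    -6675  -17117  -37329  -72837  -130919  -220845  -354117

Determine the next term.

D1: -10442, -20212, -35508, -58082, -89926, -133272
D2: -9770, -15296, -22574, -31844, -43346
D3: -5526, -7278, -9270, -11502
D4: -1752, -1992, -2232
D5: -240, -240
The fifth differences are constant (-240).
-2232 − 240 = -2472;  -11502 − 2472 = -13974;  -43346 − 13974 = -57320;  -133272 − 57320 = -190592;  -354117 − 190592 = -544709

-544709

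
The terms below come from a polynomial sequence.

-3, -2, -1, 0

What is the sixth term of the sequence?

D1: 1 , 1 , 1
The first differences are constant (1).
0 + 1 = 1
1 + 1 = 2

2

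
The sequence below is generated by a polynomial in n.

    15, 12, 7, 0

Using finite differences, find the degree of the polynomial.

D1: -3, -5, -7
D2: -2, -2
The second differences are constant, so the polynomial has degree 2.

2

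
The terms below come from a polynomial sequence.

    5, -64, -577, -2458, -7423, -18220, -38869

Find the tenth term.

-224248

-69  -513  -1881  -4965  -10797  -20649
-444  -1368  -3084  -5832  -9852
-924  -1716  -2748  -4020
-792  -1032  -1272
-240  -240
Constant fifth difference = -240, so extend:
-1272 − 240 = -1512;  -4020 − 1512 = -5532;  -9852 − 5532 = -15384;  -20649 − 15384 = -36033;  -38869 − 36033 = -74902
-1512 − 240 = -1752;  -5532 − 1752 = -7284;  -15384 − 7284 = -22668;  -36033 − 22668 = -58701;  -74902 − 58701 = -133603
-1752 − 240 = -1992;  -7284 − 1992 = -9276;  -22668 − 9276 = -31944;  -58701 − 31944 = -90645;  -133603 − 90645 = -224248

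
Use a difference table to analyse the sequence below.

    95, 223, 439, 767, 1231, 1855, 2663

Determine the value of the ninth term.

128  216  328  464  624  808
88  112  136  160  184
24  24  24  24
Constant third difference = 24, so extend:
184 + 24 = 208;  808 + 208 = 1016;  2663 + 1016 = 3679
208 + 24 = 232;  1016 + 232 = 1248;  3679 + 1248 = 4927

4927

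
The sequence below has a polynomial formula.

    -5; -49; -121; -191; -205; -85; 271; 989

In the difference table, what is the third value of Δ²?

56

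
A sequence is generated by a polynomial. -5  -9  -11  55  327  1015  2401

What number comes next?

4839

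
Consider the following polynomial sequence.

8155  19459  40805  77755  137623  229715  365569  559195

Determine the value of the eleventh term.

1668925

First differences: 11304, 21346, 36950, 59868, 92092, 135854, 193626
Second differences: 10042, 15604, 22918, 32224, 43762, 57772
Third differences: 5562, 7314, 9306, 11538, 14010
Fourth differences: 1752, 1992, 2232, 2472
Fifth differences: 240, 240, 240
The fifth differences are constant (240).
2472 + 240 = 2712;  14010 + 2712 = 16722;  57772 + 16722 = 74494;  193626 + 74494 = 268120;  559195 + 268120 = 827315
2712 + 240 = 2952;  16722 + 2952 = 19674;  74494 + 19674 = 94168;  268120 + 94168 = 362288;  827315 + 362288 = 1189603
2952 + 240 = 3192;  19674 + 3192 = 22866;  94168 + 22866 = 117034;  362288 + 117034 = 479322;  1189603 + 479322 = 1668925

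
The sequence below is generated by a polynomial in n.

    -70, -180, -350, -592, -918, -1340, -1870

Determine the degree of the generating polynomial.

First differences: -110, -170, -242, -326, -422, -530
Second differences: -60, -72, -84, -96, -108
Third differences: -12, -12, -12, -12
The third differences are constant, so the polynomial has degree 3.

3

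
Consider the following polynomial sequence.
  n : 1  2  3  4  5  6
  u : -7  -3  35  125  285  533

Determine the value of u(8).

1365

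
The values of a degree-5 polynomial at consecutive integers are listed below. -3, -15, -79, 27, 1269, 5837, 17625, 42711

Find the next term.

D1: -12, -64, 106, 1242, 4568, 11788, 25086
D2: -52, 170, 1136, 3326, 7220, 13298
D3: 222, 966, 2190, 3894, 6078
D4: 744, 1224, 1704, 2184
D5: 480, 480, 480
The fifth differences are constant (480).
2184 + 480 = 2664;  6078 + 2664 = 8742;  13298 + 8742 = 22040;  25086 + 22040 = 47126;  42711 + 47126 = 89837

89837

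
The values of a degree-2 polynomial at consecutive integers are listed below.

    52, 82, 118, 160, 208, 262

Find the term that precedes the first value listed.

28

D1: 30  36  42  48  54
D2: 6  6  6  6
The second differences are constant at 6.
Work back: 30 − 6 = 24;  52 − 24 = 28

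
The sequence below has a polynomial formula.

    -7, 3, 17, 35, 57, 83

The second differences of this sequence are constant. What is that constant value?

4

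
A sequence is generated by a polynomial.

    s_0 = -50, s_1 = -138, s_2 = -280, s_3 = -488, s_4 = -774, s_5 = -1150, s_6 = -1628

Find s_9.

-3794

First differences: -88 , -142 , -208 , -286 , -376 , -478
Second differences: -54 , -66 , -78 , -90 , -102
Third differences: -12 , -12 , -12 , -12
The third differences are constant (-12).
-102 − 12 = -114;  -478 − 114 = -592;  -1628 − 592 = -2220
-114 − 12 = -126;  -592 − 126 = -718;  -2220 − 718 = -2938
-126 − 12 = -138;  -718 − 138 = -856;  -2938 − 856 = -3794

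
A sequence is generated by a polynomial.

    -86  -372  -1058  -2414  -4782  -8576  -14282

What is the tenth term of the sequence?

-48812

D1: -286 , -686 , -1356 , -2368 , -3794 , -5706
D2: -400 , -670 , -1012 , -1426 , -1912
D3: -270 , -342 , -414 , -486
D4: -72 , -72 , -72
Fourth differences constant at -72.
-486 − 72 = -558;  -1912 − 558 = -2470;  -5706 − 2470 = -8176;  -14282 − 8176 = -22458
-558 − 72 = -630;  -2470 − 630 = -3100;  -8176 − 3100 = -11276;  -22458 − 11276 = -33734
-630 − 72 = -702;  -3100 − 702 = -3802;  -11276 − 3802 = -15078;  -33734 − 15078 = -48812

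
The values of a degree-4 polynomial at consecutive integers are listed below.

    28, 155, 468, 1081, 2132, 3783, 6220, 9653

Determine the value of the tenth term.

First differences: 127 , 313 , 613 , 1051 , 1651 , 2437 , 3433
Second differences: 186 , 300 , 438 , 600 , 786 , 996
Third differences: 114 , 138 , 162 , 186 , 210
Fourth differences: 24 , 24 , 24 , 24
The fourth differences are constant (24).
210 + 24 = 234;  996 + 234 = 1230;  3433 + 1230 = 4663;  9653 + 4663 = 14316
234 + 24 = 258;  1230 + 258 = 1488;  4663 + 1488 = 6151;  14316 + 6151 = 20467

20467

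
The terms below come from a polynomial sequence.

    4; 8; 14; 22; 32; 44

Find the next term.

4 , 6 , 8 , 10 , 12
2 , 2 , 2 , 2
Second differences constant at 2.
12 + 2 = 14;  44 + 14 = 58

58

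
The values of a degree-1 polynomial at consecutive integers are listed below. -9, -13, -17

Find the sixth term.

-4  -4
The first differences are constant (-4).
-17 − 4 = -21
-21 − 4 = -25
-25 − 4 = -29

-29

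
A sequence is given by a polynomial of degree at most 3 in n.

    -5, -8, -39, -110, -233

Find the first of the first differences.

-3

First differences: -3, -31, -71, -123
Second differences: -28, -40, -52
Third differences: -12, -12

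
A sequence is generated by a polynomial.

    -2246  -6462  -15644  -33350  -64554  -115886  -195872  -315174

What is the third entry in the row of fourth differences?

-1896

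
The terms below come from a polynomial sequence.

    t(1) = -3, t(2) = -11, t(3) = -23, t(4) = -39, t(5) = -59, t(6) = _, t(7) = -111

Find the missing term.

-83

Using the first 5 terms:
First differences: -8  -12  -16  -20
Second differences: -4  -4  -4
Constant second difference = -4.
Extend forward: -20 − 4 = -24;  -59 − 24 = -83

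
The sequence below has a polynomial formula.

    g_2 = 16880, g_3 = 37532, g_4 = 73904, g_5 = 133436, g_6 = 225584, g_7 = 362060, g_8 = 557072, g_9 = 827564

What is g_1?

6284

20652  36372  59532  92148  136476  195012  270492
15720  23160  32616  44328  58536  75480
7440  9456  11712  14208  16944
2016  2256  2496  2736
240  240  240
The fifth differences are constant at 240.
Work back: 2016 − 240 = 1776;  7440 − 1776 = 5664;  15720 − 5664 = 10056;  20652 − 10056 = 10596;  16880 − 10596 = 6284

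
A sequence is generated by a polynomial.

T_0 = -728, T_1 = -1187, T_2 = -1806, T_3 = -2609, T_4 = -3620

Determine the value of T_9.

-12635

Δ: -459, -619, -803, -1011
Δ²: -160, -184, -208
Δ³: -24, -24
Constant third difference = -24, so extend:
-208 − 24 = -232;  -1011 − 232 = -1243;  -3620 − 1243 = -4863
-232 − 24 = -256;  -1243 − 256 = -1499;  -4863 − 1499 = -6362
-256 − 24 = -280;  -1499 − 280 = -1779;  -6362 − 1779 = -8141
-280 − 24 = -304;  -1779 − 304 = -2083;  -8141 − 2083 = -10224
-304 − 24 = -328;  -2083 − 328 = -2411;  -10224 − 2411 = -12635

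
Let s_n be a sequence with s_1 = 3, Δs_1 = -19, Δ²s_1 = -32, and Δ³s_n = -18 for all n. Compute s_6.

-592

Build the table forward from the leading diagonal:
Third differences: -18  -18  -18  -18  -18  -18
Second differences: -32  -50  -68  -86  -104  -122
First differences: -19  -51  -101  -169  -255  -359
s: 3  -16  -67  -168  -337  -592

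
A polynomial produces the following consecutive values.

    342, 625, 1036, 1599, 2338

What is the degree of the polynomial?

Δ: 283, 411, 563, 739
Δ²: 128, 152, 176
Δ³: 24, 24
The third differences are constant, so the polynomial has degree 3.

3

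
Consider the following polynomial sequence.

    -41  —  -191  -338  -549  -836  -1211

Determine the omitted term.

-96

Using the last 5 terms:
D1: -147  -211  -287  -375
D2: -64  -76  -88
D3: -12  -12
Constant third difference = -12.
Extend backward: -64 + 12 = -52;  -147 + 52 = -95;  -191 + 95 = -96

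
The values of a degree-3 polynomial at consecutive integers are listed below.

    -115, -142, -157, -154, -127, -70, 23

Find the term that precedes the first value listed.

D1: -27  -15  3  27  57  93
D2: 12  18  24  30  36
D3: 6  6  6  6
The third differences are constant at 6.
Work back: 12 − 6 = 6;  -27 − 6 = -33;  -115 + 33 = -82

-82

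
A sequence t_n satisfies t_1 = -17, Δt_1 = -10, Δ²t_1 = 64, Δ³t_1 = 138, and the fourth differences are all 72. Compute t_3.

Build the table forward from the leading diagonal:
Δ⁴: 72  72  72
Δ³: 138  210  282
Δ²: 64  202  412
Δ: -10  54  256
t: -17  -27  27

27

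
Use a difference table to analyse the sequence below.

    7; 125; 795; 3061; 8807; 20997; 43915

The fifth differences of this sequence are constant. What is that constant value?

240

D1: 118, 670, 2266, 5746, 12190, 22918
D2: 552, 1596, 3480, 6444, 10728
D3: 1044, 1884, 2964, 4284
D4: 840, 1080, 1320
D5: 240, 240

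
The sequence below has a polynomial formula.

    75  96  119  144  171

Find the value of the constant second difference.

Δ: 21, 23, 25, 27
Δ²: 2, 2, 2

2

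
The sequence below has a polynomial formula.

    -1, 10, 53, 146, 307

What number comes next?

D1: 11  43  93  161
D2: 32  50  68
D3: 18  18
Third differences constant at 18.
68 + 18 = 86;  161 + 86 = 247;  307 + 247 = 554

554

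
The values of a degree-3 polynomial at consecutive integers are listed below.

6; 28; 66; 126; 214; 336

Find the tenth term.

1284

Δ: 22  38  60  88  122
Δ²: 16  22  28  34
Δ³: 6  6  6
The third differences are constant (6).
34 + 6 = 40;  122 + 40 = 162;  336 + 162 = 498
40 + 6 = 46;  162 + 46 = 208;  498 + 208 = 706
46 + 6 = 52;  208 + 52 = 260;  706 + 260 = 966
52 + 6 = 58;  260 + 58 = 318;  966 + 318 = 1284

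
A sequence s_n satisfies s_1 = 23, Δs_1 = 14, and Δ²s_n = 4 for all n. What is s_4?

Build the table forward from the leading diagonal:
D2: 4  4  4  4
D1: 14  18  22  26
s: 23  37  55  77

77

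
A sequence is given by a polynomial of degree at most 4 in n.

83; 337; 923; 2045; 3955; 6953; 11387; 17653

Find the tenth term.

Δ: 254, 586, 1122, 1910, 2998, 4434, 6266
Δ²: 332, 536, 788, 1088, 1436, 1832
Δ³: 204, 252, 300, 348, 396
Δ⁴: 48, 48, 48, 48
Constant fourth difference = 48, so extend:
396 + 48 = 444;  1832 + 444 = 2276;  6266 + 2276 = 8542;  17653 + 8542 = 26195
444 + 48 = 492;  2276 + 492 = 2768;  8542 + 2768 = 11310;  26195 + 11310 = 37505

37505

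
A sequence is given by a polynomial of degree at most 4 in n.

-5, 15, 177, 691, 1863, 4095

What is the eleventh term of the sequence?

20, 162, 514, 1172, 2232
142, 352, 658, 1060
210, 306, 402
96, 96
The fourth differences are constant (96).
402 + 96 = 498;  1060 + 498 = 1558;  2232 + 1558 = 3790;  4095 + 3790 = 7885
498 + 96 = 594;  1558 + 594 = 2152;  3790 + 2152 = 5942;  7885 + 5942 = 13827
594 + 96 = 690;  2152 + 690 = 2842;  5942 + 2842 = 8784;  13827 + 8784 = 22611
690 + 96 = 786;  2842 + 786 = 3628;  8784 + 3628 = 12412;  22611 + 12412 = 35023
786 + 96 = 882;  3628 + 882 = 4510;  12412 + 4510 = 16922;  35023 + 16922 = 51945

51945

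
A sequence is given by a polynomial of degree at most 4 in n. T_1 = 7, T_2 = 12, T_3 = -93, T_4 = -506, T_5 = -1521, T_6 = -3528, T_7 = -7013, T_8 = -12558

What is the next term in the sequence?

First differences: 5  -105  -413  -1015  -2007  -3485  -5545
Second differences: -110  -308  -602  -992  -1478  -2060
Third differences: -198  -294  -390  -486  -582
Fourth differences: -96  -96  -96  -96
Fourth differences constant at -96.
-582 − 96 = -678;  -2060 − 678 = -2738;  -5545 − 2738 = -8283;  -12558 − 8283 = -20841

-20841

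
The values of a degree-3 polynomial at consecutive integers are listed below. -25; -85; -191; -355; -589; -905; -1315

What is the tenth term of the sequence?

-3229

-60  -106  -164  -234  -316  -410
-46  -58  -70  -82  -94
-12  -12  -12  -12
Third differences constant at -12.
-94 − 12 = -106;  -410 − 106 = -516;  -1315 − 516 = -1831
-106 − 12 = -118;  -516 − 118 = -634;  -1831 − 634 = -2465
-118 − 12 = -130;  -634 − 130 = -764;  -2465 − 764 = -3229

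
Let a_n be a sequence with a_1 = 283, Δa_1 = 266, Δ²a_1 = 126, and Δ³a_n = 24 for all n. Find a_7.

Build the table forward from the leading diagonal:
Δ³: 24  24  24  24  24  24  24
Δ²: 126  150  174  198  222  246  270
Δ: 266  392  542  716  914  1136  1382
a: 283  549  941  1483  2199  3113  4249

4249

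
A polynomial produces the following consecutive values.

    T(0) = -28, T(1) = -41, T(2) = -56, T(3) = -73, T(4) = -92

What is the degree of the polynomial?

First differences: -13, -15, -17, -19
Second differences: -2, -2, -2
The second differences are constant, so the polynomial has degree 2.

2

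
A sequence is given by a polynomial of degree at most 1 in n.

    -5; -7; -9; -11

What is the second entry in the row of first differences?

First differences: -2, -2, -2

-2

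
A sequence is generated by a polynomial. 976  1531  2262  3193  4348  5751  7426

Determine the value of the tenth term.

14323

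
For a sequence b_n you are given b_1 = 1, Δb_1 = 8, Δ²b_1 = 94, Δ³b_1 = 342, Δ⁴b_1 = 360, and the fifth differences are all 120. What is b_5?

Build the table forward from the leading diagonal:
Fifth differences: 120, 120, 120, 120, 120
Fourth differences: 360, 480, 600, 720, 840
Third differences: 342, 702, 1182, 1782, 2502
Second differences: 94, 436, 1138, 2320, 4102
First differences: 8, 102, 538, 1676, 3996
b: 1, 9, 111, 649, 2325

2325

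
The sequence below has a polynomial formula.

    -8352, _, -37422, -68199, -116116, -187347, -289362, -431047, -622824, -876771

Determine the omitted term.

Using the last 8 terms:
D1: -30777, -47917, -71231, -102015, -141685, -191777, -253947
D2: -17140, -23314, -30784, -39670, -50092, -62170
D3: -6174, -7470, -8886, -10422, -12078
D4: -1296, -1416, -1536, -1656
D5: -120, -120, -120
Constant fifth difference = -120.
Extend backward: -1296 + 120 = -1176;  -6174 + 1176 = -4998;  -17140 + 4998 = -12142;  -30777 + 12142 = -18635;  -37422 + 18635 = -18787

-18787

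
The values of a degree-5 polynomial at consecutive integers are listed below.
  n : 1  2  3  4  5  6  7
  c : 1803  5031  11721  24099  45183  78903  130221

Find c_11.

Δ: 3228, 6690, 12378, 21084, 33720, 51318
Δ²: 3462, 5688, 8706, 12636, 17598
Δ³: 2226, 3018, 3930, 4962
Δ⁴: 792, 912, 1032
Δ⁵: 120, 120
Constant fifth difference = 120, so extend:
1032 + 120 = 1152;  4962 + 1152 = 6114;  17598 + 6114 = 23712;  51318 + 23712 = 75030;  130221 + 75030 = 205251
1152 + 120 = 1272;  6114 + 1272 = 7386;  23712 + 7386 = 31098;  75030 + 31098 = 106128;  205251 + 106128 = 311379
1272 + 120 = 1392;  7386 + 1392 = 8778;  31098 + 8778 = 39876;  106128 + 39876 = 146004;  311379 + 146004 = 457383
1392 + 120 = 1512;  8778 + 1512 = 10290;  39876 + 10290 = 50166;  146004 + 50166 = 196170;  457383 + 196170 = 653553

653553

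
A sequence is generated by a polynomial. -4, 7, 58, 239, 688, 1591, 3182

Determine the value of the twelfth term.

33007

First differences: 11, 51, 181, 449, 903, 1591
Second differences: 40, 130, 268, 454, 688
Third differences: 90, 138, 186, 234
Fourth differences: 48, 48, 48
The fourth differences are constant (48).
234 + 48 = 282;  688 + 282 = 970;  1591 + 970 = 2561;  3182 + 2561 = 5743
282 + 48 = 330;  970 + 330 = 1300;  2561 + 1300 = 3861;  5743 + 3861 = 9604
330 + 48 = 378;  1300 + 378 = 1678;  3861 + 1678 = 5539;  9604 + 5539 = 15143
378 + 48 = 426;  1678 + 426 = 2104;  5539 + 2104 = 7643;  15143 + 7643 = 22786
426 + 48 = 474;  2104 + 474 = 2578;  7643 + 2578 = 10221;  22786 + 10221 = 33007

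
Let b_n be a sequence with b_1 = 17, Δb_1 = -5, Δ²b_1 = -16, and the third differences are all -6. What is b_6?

Build the table forward from the leading diagonal:
Δ³: -6, -6, -6, -6, -6, -6
Δ²: -16, -22, -28, -34, -40, -46
Δ: -5, -21, -43, -71, -105, -145
b: 17, 12, -9, -52, -123, -228

-228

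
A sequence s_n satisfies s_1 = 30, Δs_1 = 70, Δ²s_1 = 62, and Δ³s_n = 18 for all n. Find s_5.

Build the table forward from the leading diagonal:
D3: 18, 18, 18, 18, 18
D2: 62, 80, 98, 116, 134
D1: 70, 132, 212, 310, 426
s: 30, 100, 232, 444, 754

754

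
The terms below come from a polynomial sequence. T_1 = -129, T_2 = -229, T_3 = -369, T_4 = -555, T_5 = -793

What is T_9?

-100, -140, -186, -238
-40, -46, -52
-6, -6
Third differences constant at -6.
-52 − 6 = -58;  -238 − 58 = -296;  -793 − 296 = -1089
-58 − 6 = -64;  -296 − 64 = -360;  -1089 − 360 = -1449
-64 − 6 = -70;  -360 − 70 = -430;  -1449 − 430 = -1879
-70 − 6 = -76;  -430 − 76 = -506;  -1879 − 506 = -2385

-2385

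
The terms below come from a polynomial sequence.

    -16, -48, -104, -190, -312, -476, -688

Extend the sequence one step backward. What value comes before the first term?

D1: -32, -56, -86, -122, -164, -212
D2: -24, -30, -36, -42, -48
D3: -6, -6, -6, -6
The third differences are constant at -6.
Work back: -24 + 6 = -18;  -32 + 18 = -14;  -16 + 14 = -2

-2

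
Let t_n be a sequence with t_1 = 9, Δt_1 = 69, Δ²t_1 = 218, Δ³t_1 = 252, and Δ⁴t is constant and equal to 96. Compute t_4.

1122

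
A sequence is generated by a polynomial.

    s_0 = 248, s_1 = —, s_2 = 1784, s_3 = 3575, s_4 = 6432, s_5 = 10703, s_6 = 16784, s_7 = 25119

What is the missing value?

759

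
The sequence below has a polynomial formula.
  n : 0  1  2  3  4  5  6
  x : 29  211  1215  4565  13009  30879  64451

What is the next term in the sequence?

122305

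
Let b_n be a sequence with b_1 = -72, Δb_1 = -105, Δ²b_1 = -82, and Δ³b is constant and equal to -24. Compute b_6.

Build the table forward from the leading diagonal:
Δ³: -24  -24  -24  -24  -24  -24
Δ²: -82  -106  -130  -154  -178  -202
Δ: -105  -187  -293  -423  -577  -755
b: -72  -177  -364  -657  -1080  -1657

-1657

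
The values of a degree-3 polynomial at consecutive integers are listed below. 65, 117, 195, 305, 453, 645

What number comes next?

52  78  110  148  192
26  32  38  44
6  6  6
The third differences are constant (6).
44 + 6 = 50;  192 + 50 = 242;  645 + 242 = 887

887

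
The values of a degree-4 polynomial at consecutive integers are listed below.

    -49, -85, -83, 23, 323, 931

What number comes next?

1985

Δ: -36  2  106  300  608
Δ²: 38  104  194  308
Δ³: 66  90  114
Δ⁴: 24  24
Fourth differences constant at 24.
114 + 24 = 138;  308 + 138 = 446;  608 + 446 = 1054;  931 + 1054 = 1985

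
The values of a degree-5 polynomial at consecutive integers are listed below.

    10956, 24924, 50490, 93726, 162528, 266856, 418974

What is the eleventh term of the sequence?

1844706

Δ: 13968 , 25566 , 43236 , 68802 , 104328 , 152118
Δ²: 11598 , 17670 , 25566 , 35526 , 47790
Δ³: 6072 , 7896 , 9960 , 12264
Δ⁴: 1824 , 2064 , 2304
Δ⁵: 240 , 240
Constant fifth difference = 240, so extend:
2304 + 240 = 2544;  12264 + 2544 = 14808;  47790 + 14808 = 62598;  152118 + 62598 = 214716;  418974 + 214716 = 633690
2544 + 240 = 2784;  14808 + 2784 = 17592;  62598 + 17592 = 80190;  214716 + 80190 = 294906;  633690 + 294906 = 928596
2784 + 240 = 3024;  17592 + 3024 = 20616;  80190 + 20616 = 100806;  294906 + 100806 = 395712;  928596 + 395712 = 1324308
3024 + 240 = 3264;  20616 + 3264 = 23880;  100806 + 23880 = 124686;  395712 + 124686 = 520398;  1324308 + 520398 = 1844706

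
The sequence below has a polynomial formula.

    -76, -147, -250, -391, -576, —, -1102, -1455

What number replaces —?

-811

Using the first 5 terms:
-71  -103  -141  -185
-32  -38  -44
-6  -6
Constant third difference = -6.
Extend forward: -44 − 6 = -50;  -185 − 50 = -235;  -576 − 235 = -811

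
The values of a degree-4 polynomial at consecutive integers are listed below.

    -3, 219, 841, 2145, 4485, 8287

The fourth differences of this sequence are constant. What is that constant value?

72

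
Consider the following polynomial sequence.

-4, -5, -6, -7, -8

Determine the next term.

-9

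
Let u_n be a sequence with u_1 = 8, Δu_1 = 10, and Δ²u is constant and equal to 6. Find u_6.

Build the table forward from the leading diagonal:
Δ²: 6, 6, 6, 6, 6, 6
Δ: 10, 16, 22, 28, 34, 40
u: 8, 18, 34, 56, 84, 118

118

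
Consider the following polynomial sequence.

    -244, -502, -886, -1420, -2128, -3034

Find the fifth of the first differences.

First differences: -258, -384, -534, -708, -906
Second differences: -126, -150, -174, -198
Third differences: -24, -24, -24

-906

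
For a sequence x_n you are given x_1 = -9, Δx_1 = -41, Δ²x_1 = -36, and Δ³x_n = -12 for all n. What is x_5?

Build the table forward from the leading diagonal:
D3: -12  -12  -12  -12  -12
D2: -36  -48  -60  -72  -84
D1: -41  -77  -125  -185  -257
x: -9  -50  -127  -252  -437

-437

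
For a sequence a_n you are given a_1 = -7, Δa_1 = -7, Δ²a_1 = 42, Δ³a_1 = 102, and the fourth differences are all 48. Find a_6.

Build the table forward from the leading diagonal:
D4: 48, 48, 48, 48, 48, 48
D3: 102, 150, 198, 246, 294, 342
D2: 42, 144, 294, 492, 738, 1032
D1: -7, 35, 179, 473, 965, 1703
a: -7, -14, 21, 200, 673, 1638

1638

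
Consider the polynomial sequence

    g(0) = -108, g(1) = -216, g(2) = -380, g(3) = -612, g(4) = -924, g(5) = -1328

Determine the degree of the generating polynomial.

3

Δ: -108, -164, -232, -312, -404
Δ²: -56, -68, -80, -92
Δ³: -12, -12, -12
The third differences are constant, so the polynomial has degree 3.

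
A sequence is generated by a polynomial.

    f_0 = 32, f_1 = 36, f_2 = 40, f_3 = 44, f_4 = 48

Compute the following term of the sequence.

52

4  4  4  4
The first differences are constant (4).
48 + 4 = 52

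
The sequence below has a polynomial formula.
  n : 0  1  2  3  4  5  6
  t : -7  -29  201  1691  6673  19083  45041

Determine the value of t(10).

Δ: -22  230  1490  4982  12410  25958
Δ²: 252  1260  3492  7428  13548
Δ³: 1008  2232  3936  6120
Δ⁴: 1224  1704  2184
Δ⁵: 480  480
Constant fifth difference = 480, so extend:
2184 + 480 = 2664;  6120 + 2664 = 8784;  13548 + 8784 = 22332;  25958 + 22332 = 48290;  45041 + 48290 = 93331
2664 + 480 = 3144;  8784 + 3144 = 11928;  22332 + 11928 = 34260;  48290 + 34260 = 82550;  93331 + 82550 = 175881
3144 + 480 = 3624;  11928 + 3624 = 15552;  34260 + 15552 = 49812;  82550 + 49812 = 132362;  175881 + 132362 = 308243
3624 + 480 = 4104;  15552 + 4104 = 19656;  49812 + 19656 = 69468;  132362 + 69468 = 201830;  308243 + 201830 = 510073

510073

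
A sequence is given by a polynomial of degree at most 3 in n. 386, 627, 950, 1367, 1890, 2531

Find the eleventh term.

7926

First differences: 241, 323, 417, 523, 641
Second differences: 82, 94, 106, 118
Third differences: 12, 12, 12
Constant third difference = 12, so extend:
118 + 12 = 130;  641 + 130 = 771;  2531 + 771 = 3302
130 + 12 = 142;  771 + 142 = 913;  3302 + 913 = 4215
142 + 12 = 154;  913 + 154 = 1067;  4215 + 1067 = 5282
154 + 12 = 166;  1067 + 166 = 1233;  5282 + 1233 = 6515
166 + 12 = 178;  1233 + 178 = 1411;  6515 + 1411 = 7926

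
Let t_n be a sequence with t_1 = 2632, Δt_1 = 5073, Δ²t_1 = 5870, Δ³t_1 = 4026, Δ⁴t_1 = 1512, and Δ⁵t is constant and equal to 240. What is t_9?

Build the table forward from the leading diagonal:
Δ⁵: 240, 240, 240, 240, 240, 240, 240, 240, 240
Δ⁴: 1512, 1752, 1992, 2232, 2472, 2712, 2952, 3192, 3432
Δ³: 4026, 5538, 7290, 9282, 11514, 13986, 16698, 19650, 22842
Δ²: 5870, 9896, 15434, 22724, 32006, 43520, 57506, 74204, 93854
Δ: 5073, 10943, 20839, 36273, 58997, 91003, 134523, 192029, 266233
t: 2632, 7705, 18648, 39487, 75760, 134757, 225760, 360283, 552312

552312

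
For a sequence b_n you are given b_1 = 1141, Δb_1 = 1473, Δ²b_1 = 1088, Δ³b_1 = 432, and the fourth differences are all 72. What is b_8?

Build the table forward from the leading diagonal:
Δ⁴: 72  72  72  72  72  72  72  72
Δ³: 432  504  576  648  720  792  864  936
Δ²: 1088  1520  2024  2600  3248  3968  4760  5624
Δ: 1473  2561  4081  6105  8705  11953  15921  20681
b: 1141  2614  5175  9256  15361  24066  36019  51940

51940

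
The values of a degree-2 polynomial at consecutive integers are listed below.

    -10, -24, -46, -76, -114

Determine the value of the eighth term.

-276

First differences: -14 , -22 , -30 , -38
Second differences: -8 , -8 , -8
Second differences constant at -8.
-38 − 8 = -46;  -114 − 46 = -160
-46 − 8 = -54;  -160 − 54 = -214
-54 − 8 = -62;  -214 − 62 = -276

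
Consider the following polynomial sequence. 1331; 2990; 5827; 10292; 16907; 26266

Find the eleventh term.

1659, 2837, 4465, 6615, 9359
1178, 1628, 2150, 2744
450, 522, 594
72, 72
Constant fourth difference = 72, so extend:
594 + 72 = 666;  2744 + 666 = 3410;  9359 + 3410 = 12769;  26266 + 12769 = 39035
666 + 72 = 738;  3410 + 738 = 4148;  12769 + 4148 = 16917;  39035 + 16917 = 55952
738 + 72 = 810;  4148 + 810 = 4958;  16917 + 4958 = 21875;  55952 + 21875 = 77827
810 + 72 = 882;  4958 + 882 = 5840;  21875 + 5840 = 27715;  77827 + 27715 = 105542
882 + 72 = 954;  5840 + 954 = 6794;  27715 + 6794 = 34509;  105542 + 34509 = 140051

140051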